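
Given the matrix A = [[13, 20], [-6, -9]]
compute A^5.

[[1453, 2420], [-726, -1209]]

tr A = 4 and det A = 3, so the characteristic polynomial is λ² − (4)λ + (3) with roots 3 and 1.
Eigenvectors give P = [[-2, -5], [1, 3]] with P⁻¹ = [[-3, -5], [1, 2]], and A = P·diag(3, 1)·P⁻¹.
Then A^5 = P·diag(243, 1)·P⁻¹ = [[-486, -5], [243, 3]] · [[-3, -5], [1, 2]] = [[1453, 2420], [-726, -1209]].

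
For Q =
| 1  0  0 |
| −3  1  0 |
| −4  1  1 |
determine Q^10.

Q = I + N where N = [[0, 0, 0], [−3, 0, 0], [−4, 1, 0]] is strictly lower-triangular, so N^3 = 0.
(I + N)^10 = I + 10·N + 45·N^2 = [[1, 0, 0], [−30, 1, 0], [−175, 10, 1]].

[[1, 0, 0], [−30, 1, 0], [−175, 10, 1]]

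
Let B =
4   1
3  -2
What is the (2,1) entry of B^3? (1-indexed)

B^2 = [[19, 2], [6, 7]]
B^3 = [[82, 15], [45, -8]]

45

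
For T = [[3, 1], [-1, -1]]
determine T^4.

[[60, 16], [-16, -4]]

T^2 = [[8, 2], [-2, 0]]
T^3 = [[22, 6], [-6, -2]]
T^4 = [[60, 16], [-16, -4]]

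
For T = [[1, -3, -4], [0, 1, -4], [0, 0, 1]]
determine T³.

T = I + N where N = [[0, -3, -4], [0, 0, -4], [0, 0, 0]] is strictly upper-triangular, so N³ = 0.
(I + N)³ = I + 3·N + 3·N² = [[1, -9, 24], [0, 1, -12], [0, 0, 1]].

[[1, -9, 24], [0, 1, -12], [0, 0, 1]]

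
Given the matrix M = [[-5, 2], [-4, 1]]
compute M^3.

tr M = -4 and det M = 3, so the characteristic polynomial is λ² − (-4)λ + (3) with roots -3 and -1.
Eigenvectors give P = [[-1, -1], [-1, -2]] with P⁻¹ = [[-2, 1], [1, -1]], and M = P·diag(-3, -1)·P⁻¹.
Then M^3 = P·diag(-27, -1)·P⁻¹ = [[27, 1], [27, 2]] · [[-2, 1], [1, -1]] = [[-53, 26], [-52, 25]].

[[-53, 26], [-52, 25]]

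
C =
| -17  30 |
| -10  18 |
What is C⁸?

tr C = 1 and det C = -6, so the characteristic polynomial is λ² − (1)λ + (-6) with roots -2 and 3.
Eigenvectors give P = [[2, 3], [1, 2]] with P⁻¹ = [[2, -3], [-1, 2]], and C = P·diag(-2, 3)·P⁻¹.
Then C⁸ = P·diag(256, 6561)·P⁻¹ = [[512, 19683], [256, 13122]] · [[2, -3], [-1, 2]] = [[-18659, 37830], [-12610, 25476]].

[[-18659, 37830], [-12610, 25476]]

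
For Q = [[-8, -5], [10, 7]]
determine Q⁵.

[[-518, -275], [550, 307]]

tr Q = -1 and det Q = -6, so the characteristic polynomial is λ² − (-1)λ + (-6) with roots -3 and 2.
Eigenvectors give P = [[-1, -1], [1, 2]] with P⁻¹ = [[-2, -1], [1, 1]], and Q = P·diag(-3, 2)·P⁻¹.
Then Q⁵ = P·diag(-243, 32)·P⁻¹ = [[243, -32], [-243, 64]] · [[-2, -1], [1, 1]] = [[-518, -275], [550, 307]].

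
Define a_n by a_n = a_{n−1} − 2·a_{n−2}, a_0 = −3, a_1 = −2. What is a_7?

With companion matrix Q = [[1, −2], [1, 0]], [a_n, a_{n−1}]ᵀ = Q·[a_{n−1}, a_{n−2}]ᵀ, so [a_7, a_6]ᵀ = Q⁶·[a_1, a_0]ᵀ.
Q⁶ = [[7, −10], [5, 2]], giving [a_7, a_6]ᵀ = [[16], [−16]].

16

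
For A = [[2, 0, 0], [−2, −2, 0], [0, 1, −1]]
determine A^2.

[[4, 0, 0], [0, 4, 0], [−2, −3, 1]]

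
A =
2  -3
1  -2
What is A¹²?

[[1, 0], [0, 1]]

A² = I (check: tr A = 0 and det A = -1), so A¹² = I since 12 is even.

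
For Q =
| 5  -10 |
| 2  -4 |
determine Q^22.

Q² = Q (a projection; rank 1, trace 1), so Q^22 = Q.

[[5, -10], [2, -4]]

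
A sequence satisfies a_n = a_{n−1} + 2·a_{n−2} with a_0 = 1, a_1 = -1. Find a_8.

1

With companion matrix T = [[1, 2], [1, 0]], [a_n, a_{n−1}]ᵀ = T·[a_{n−1}, a_{n−2}]ᵀ, so [a_8, a_7]ᵀ = T⁷·[a_1, a_0]ᵀ.
T⁷ = [[85, 86], [43, 42]], giving [a_8, a_7]ᵀ = [[1], [-1]].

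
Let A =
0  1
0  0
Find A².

[[0, 0], [0, 0]]

A is strictly triangular, hence nilpotent: A² = 0, so A² = 0.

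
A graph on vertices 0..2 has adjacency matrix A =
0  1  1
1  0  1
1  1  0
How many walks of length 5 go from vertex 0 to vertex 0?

10

The number of length-5 walks from vertex 0 to vertex 0 is entry (0,0) of A⁵, where A is the adjacency matrix.
A² = [[2, 1, 1], [1, 2, 1], [1, 1, 2]]
A³ = [[2, 3, 3], [3, 2, 3], [3, 3, 2]]
A⁴ = [[6, 5, 5], [5, 6, 5], [5, 5, 6]]
A⁵ = [[10, 11, 11], [11, 10, 11], [11, 11, 10]]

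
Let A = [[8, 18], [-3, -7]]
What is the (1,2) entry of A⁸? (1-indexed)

1530

tr A = 1 and det A = -2, so the characteristic polynomial is λ² − (1)λ + (-2) with roots 2 and -1.
Eigenvectors give P = [[-3, -2], [1, 1]] with P⁻¹ = [[-1, -2], [1, 3]], and A = P·diag(2, -1)·P⁻¹.
Then A⁸ = P·diag(256, 1)·P⁻¹ = [[-768, -2], [256, 1]] · [[-1, -2], [1, 3]] = [[766, 1530], [-255, -509]].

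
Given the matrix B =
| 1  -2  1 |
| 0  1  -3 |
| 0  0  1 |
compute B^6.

B = I + N where N = [[0, -2, 1], [0, 0, -3], [0, 0, 0]] is strictly upper-triangular, so N^3 = 0.
(I + N)^6 = I + 6·N + 15·N^2 = [[1, -12, 96], [0, 1, -18], [0, 0, 1]].

[[1, -12, 96], [0, 1, -18], [0, 0, 1]]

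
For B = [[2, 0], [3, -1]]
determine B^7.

tr B = 1 and det B = -2, so the characteristic polynomial is λ² − (1)λ + (-2) with roots 2 and -1.
Eigenvectors give P = [[1, 0], [1, -1]] with P⁻¹ = [[1, 0], [1, -1]], and B = P·diag(2, -1)·P⁻¹.
Then B^7 = P·diag(128, -1)·P⁻¹ = [[128, 0], [128, 1]] · [[1, 0], [1, -1]] = [[128, 0], [129, -1]].

[[128, 0], [129, -1]]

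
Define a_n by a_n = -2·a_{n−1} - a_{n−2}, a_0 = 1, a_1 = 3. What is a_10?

With companion matrix Q = [[-2, -1], [1, 0]], [a_n, a_{n−1}]ᵀ = Q·[a_{n−1}, a_{n−2}]ᵀ, so [a_10, a_9]ᵀ = Q⁹·[a_1, a_0]ᵀ.
Q⁹ = [[-10, -9], [9, 8]], giving [a_10, a_9]ᵀ = [[-39], [35]].

-39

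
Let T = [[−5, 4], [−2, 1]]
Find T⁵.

[[−485, 484], [−242, 241]]

tr T = −4 and det T = 3, so the characteristic polynomial is λ² − (−4)λ + (3) with roots −1 and −3.
Eigenvectors give P = [[1, 2], [1, 1]] with P⁻¹ = [[−1, 2], [1, −1]], and T = P·diag(−1, −3)·P⁻¹.
Then T⁵ = P·diag(−1, −243)·P⁻¹ = [[−1, −486], [−1, −243]] · [[−1, 2], [1, −1]] = [[−485, 484], [−242, 241]].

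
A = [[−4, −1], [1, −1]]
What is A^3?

[[−55, −20], [20, 5]]

A^2 = [[15, 5], [−5, 0]]
A^3 = [[−55, −20], [20, 5]]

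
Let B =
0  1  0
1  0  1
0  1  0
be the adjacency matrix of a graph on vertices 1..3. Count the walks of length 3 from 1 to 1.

0

The number of length-3 walks from vertex 1 to vertex 1 is entry (1,1) of B^3, where B is the adjacency matrix.
B^2 = [[1, 0, 1], [0, 2, 0], [1, 0, 1]]
B^3 = [[0, 2, 0], [2, 0, 2], [0, 2, 0]]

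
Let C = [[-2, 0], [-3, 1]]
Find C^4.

[[16, 0], [15, 1]]

tr C = -1 and det C = -2, so the characteristic polynomial is λ² − (-1)λ + (-2) with roots 1 and -2.
Eigenvectors give P = [[0, 1], [-1, 1]] with P⁻¹ = [[1, -1], [1, 0]], and C = P·diag(1, -2)·P⁻¹.
Then C^4 = P·diag(1, 16)·P⁻¹ = [[0, 16], [-1, 16]] · [[1, -1], [1, 0]] = [[16, 0], [15, 1]].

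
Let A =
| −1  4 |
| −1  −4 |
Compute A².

[[−3, −20], [5, 12]]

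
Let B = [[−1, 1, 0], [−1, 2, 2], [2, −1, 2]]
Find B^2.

[[0, 1, 2], [3, 1, 8], [3, −2, 2]]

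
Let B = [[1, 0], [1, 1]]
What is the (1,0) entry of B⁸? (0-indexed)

8

B = I + N where N = [[0, 0], [1, 0]] is strictly lower-triangular, so N² = 0.
(I + N)⁸ = I + 8·N = [[1, 0], [8, 1]].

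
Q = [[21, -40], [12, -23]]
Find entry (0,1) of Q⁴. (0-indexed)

800

tr Q = -2 and det Q = -3, so the characteristic polynomial is λ² − (-2)λ + (-3) with roots 1 and -3.
Eigenvectors give P = [[2, 5], [1, 3]] with P⁻¹ = [[3, -5], [-1, 2]], and Q = P·diag(1, -3)·P⁻¹.
Then Q⁴ = P·diag(1, 81)·P⁻¹ = [[2, 405], [1, 243]] · [[3, -5], [-1, 2]] = [[-399, 800], [-240, 481]].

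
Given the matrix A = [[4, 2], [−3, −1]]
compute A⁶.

[[190, 126], [−189, −125]]

tr A = 3 and det A = 2, so the characteristic polynomial is λ² − (3)λ + (2) with roots 2 and 1.
Eigenvectors give P = [[1, 2], [−1, −3]] with P⁻¹ = [[3, 2], [−1, −1]], and A = P·diag(2, 1)·P⁻¹.
Then A⁶ = P·diag(64, 1)·P⁻¹ = [[64, 2], [−64, −3]] · [[3, 2], [−1, −1]] = [[190, 126], [−189, −125]].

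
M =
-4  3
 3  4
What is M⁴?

[[625, 0], [0, 625]]

M² = [[25, 0], [0, 25]]
M³ = [[-100, 75], [75, 100]]
M⁴ = [[625, 0], [0, 625]]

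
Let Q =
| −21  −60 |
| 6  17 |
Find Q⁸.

[[65601, 196800], [−19680, −59039]]

tr Q = −4 and det Q = 3, so the characteristic polynomial is λ² − (−4)λ + (3) with roots −3 and −1.
Eigenvectors give P = [[−10, 3], [3, −1]] with P⁻¹ = [[−1, −3], [−3, −10]], and Q = P·diag(−3, −1)·P⁻¹.
Then Q⁸ = P·diag(6561, 1)·P⁻¹ = [[−65610, 3], [19683, −1]] · [[−1, −3], [−3, −10]] = [[65601, 196800], [−19680, −59039]].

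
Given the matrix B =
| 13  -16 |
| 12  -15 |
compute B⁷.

tr B = -2 and det B = -3, so the characteristic polynomial is λ² − (-2)λ + (-3) with roots 1 and -3.
Eigenvectors give P = [[4, 1], [3, 1]] with P⁻¹ = [[1, -1], [-3, 4]], and B = P·diag(1, -3)·P⁻¹.
Then B⁷ = P·diag(1, -2187)·P⁻¹ = [[4, -2187], [3, -2187]] · [[1, -1], [-3, 4]] = [[6565, -8752], [6564, -8751]].

[[6565, -8752], [6564, -8751]]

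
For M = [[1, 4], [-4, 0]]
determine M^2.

[[-15, 4], [-4, -16]]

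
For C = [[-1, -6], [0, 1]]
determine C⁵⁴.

[[1, 0], [0, 1]]

C² = I (check: tr C = 0 and det C = -1), so C⁵⁴ = I since 54 is even.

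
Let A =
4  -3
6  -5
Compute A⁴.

[[-14, 15], [-30, 31]]

tr A = -1 and det A = -2, so the characteristic polynomial is λ² − (-1)λ + (-2) with roots 1 and -2.
Eigenvectors give P = [[1, 1], [1, 2]] with P⁻¹ = [[2, -1], [-1, 1]], and A = P·diag(1, -2)·P⁻¹.
Then A⁴ = P·diag(1, 16)·P⁻¹ = [[1, 16], [1, 32]] · [[2, -1], [-1, 1]] = [[-14, 15], [-30, 31]].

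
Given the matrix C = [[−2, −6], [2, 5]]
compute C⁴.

[[−44, −90], [30, 61]]

tr C = 3 and det C = 2, so the characteristic polynomial is λ² − (3)λ + (2) with roots 1 and 2.
Eigenvectors give P = [[2, 3], [−1, −2]] with P⁻¹ = [[2, 3], [−1, −2]], and C = P·diag(1, 2)·P⁻¹.
Then C⁴ = P·diag(1, 16)·P⁻¹ = [[2, 48], [−1, −32]] · [[2, 3], [−1, −2]] = [[−44, −90], [30, 61]].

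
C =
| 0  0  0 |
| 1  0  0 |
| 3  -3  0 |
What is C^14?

[[0, 0, 0], [0, 0, 0], [0, 0, 0]]

C is strictly triangular, hence nilpotent: C^3 = 0, so C^14 = 0.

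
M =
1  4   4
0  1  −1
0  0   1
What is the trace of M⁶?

M = I + N where N = [[0, 4, 4], [0, 0, −1], [0, 0, 0]] is strictly upper-triangular, so N³ = 0.
(I + N)⁶ = I + 6·N + 15·N² = [[1, 24, −36], [0, 1, −6], [0, 0, 1]].

3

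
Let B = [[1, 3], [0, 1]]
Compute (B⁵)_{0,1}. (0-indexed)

15

B = I + N where N = [[0, 3], [0, 0]] is strictly upper-triangular, so N² = 0.
(I + N)⁵ = I + 5·N = [[1, 15], [0, 1]].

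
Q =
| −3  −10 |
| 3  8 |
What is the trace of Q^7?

tr Q = 5 and det Q = 6, so the characteristic polynomial is λ² − (5)λ + (6) with roots 2 and 3.
Eigenvectors give P = [[2, −5], [−1, 3]] with P⁻¹ = [[3, 5], [1, 2]], and Q = P·diag(2, 3)·P⁻¹.
Then Q^7 = P·diag(128, 2187)·P⁻¹ = [[256, −10935], [−128, 6561]] · [[3, 5], [1, 2]] = [[−10167, −20590], [6177, 12482]].

2315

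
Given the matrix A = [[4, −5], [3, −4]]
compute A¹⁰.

[[1, 0], [0, 1]]

A² = I (check: tr A = 0 and det A = −1), so A¹⁰ = I since 10 is even.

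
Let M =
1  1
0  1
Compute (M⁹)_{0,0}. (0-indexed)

M = I + N where N = [[0, 1], [0, 0]] is strictly upper-triangular, so N² = 0.
(I + N)⁹ = I + 9·N = [[1, 9], [0, 1]].

1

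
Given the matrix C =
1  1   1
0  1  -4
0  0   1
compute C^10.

C = I + N where N = [[0, 1, 1], [0, 0, -4], [0, 0, 0]] is strictly upper-triangular, so N^3 = 0.
(I + N)^10 = I + 10·N + 45·N^2 = [[1, 10, -170], [0, 1, -40], [0, 0, 1]].

[[1, 10, -170], [0, 1, -40], [0, 0, 1]]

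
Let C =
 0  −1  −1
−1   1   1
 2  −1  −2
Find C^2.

[[−1, 0, 1], [1, 1, 0], [−3, −1, 1]]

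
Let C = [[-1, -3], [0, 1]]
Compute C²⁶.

[[1, 0], [0, 1]]

C² = I (check: tr C = 0 and det C = -1), so C²⁶ = I since 26 is even.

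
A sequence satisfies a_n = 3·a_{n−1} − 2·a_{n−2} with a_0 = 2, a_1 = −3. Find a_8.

With companion matrix B = [[3, −2], [1, 0]], [a_n, a_{n−1}]ᵀ = B·[a_{n−1}, a_{n−2}]ᵀ, so [a_8, a_7]ᵀ = B⁷·[a_1, a_0]ᵀ.
B⁷ = [[255, −254], [127, −126]], giving [a_8, a_7]ᵀ = [[−1273], [−633]].

−1273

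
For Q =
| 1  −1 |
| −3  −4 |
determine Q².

[[4, 3], [9, 19]]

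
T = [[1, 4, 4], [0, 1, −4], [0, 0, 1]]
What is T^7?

T = I + N where N = [[0, 4, 4], [0, 0, −4], [0, 0, 0]] is strictly upper-triangular, so N^3 = 0.
(I + N)^7 = I + 7·N + 21·N^2 = [[1, 28, −308], [0, 1, −28], [0, 0, 1]].

[[1, 28, −308], [0, 1, −28], [0, 0, 1]]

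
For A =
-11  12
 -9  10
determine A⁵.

[[-131, 132], [-99, 100]]

tr A = -1 and det A = -2, so the characteristic polynomial is λ² − (-1)λ + (-2) with roots 1 and -2.
Eigenvectors give P = [[1, 4], [1, 3]] with P⁻¹ = [[-3, 4], [1, -1]], and A = P·diag(1, -2)·P⁻¹.
Then A⁵ = P·diag(1, -32)·P⁻¹ = [[1, -128], [1, -96]] · [[-3, 4], [1, -1]] = [[-131, 132], [-99, 100]].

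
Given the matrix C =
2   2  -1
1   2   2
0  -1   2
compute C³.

C² = [[6, 9, 0], [4, 4, 7], [-1, -4, 2]]
C³ = [[21, 30, 12], [12, 9, 18], [-6, -12, -3]]

[[21, 30, 12], [12, 9, 18], [-6, -12, -3]]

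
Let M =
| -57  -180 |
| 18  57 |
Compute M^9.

tr M = 0 and det M = -9, so the characteristic polynomial is λ² − (0)λ + (-9) with roots -3 and 3.
Eigenvectors give P = [[-10, -3], [3, 1]] with P⁻¹ = [[-1, -3], [3, 10]], and M = P·diag(-3, 3)·P⁻¹.
Then M^9 = P·diag(-19683, 19683)·P⁻¹ = [[196830, -59049], [-59049, 19683]] · [[-1, -3], [3, 10]] = [[-373977, -1180980], [118098, 373977]].

[[-373977, -1180980], [118098, 373977]]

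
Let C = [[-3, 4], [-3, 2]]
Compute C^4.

[[-3, 44], [-33, 52]]

C^2 = [[-3, -4], [3, -8]]
C^3 = [[21, -20], [15, -4]]
C^4 = [[-3, 44], [-33, 52]]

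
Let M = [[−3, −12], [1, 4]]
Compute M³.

M² = M (a projection; rank 1, trace 1), so M³ = M.

[[−3, −12], [1, 4]]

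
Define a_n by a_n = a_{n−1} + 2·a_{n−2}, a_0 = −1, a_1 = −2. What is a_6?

−64

With companion matrix C = [[1, 2], [1, 0]], [a_n, a_{n−1}]ᵀ = C·[a_{n−1}, a_{n−2}]ᵀ, so [a_6, a_5]ᵀ = C⁵·[a_1, a_0]ᵀ.
C⁵ = [[21, 22], [11, 10]], giving [a_6, a_5]ᵀ = [[−64], [−32]].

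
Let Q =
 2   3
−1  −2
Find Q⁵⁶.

[[1, 0], [0, 1]]

Q² = I (check: tr Q = 0 and det Q = −1), so Q⁵⁶ = I since 56 is even.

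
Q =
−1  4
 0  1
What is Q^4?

[[1, 0], [0, 1]]

Q^2 = [[1, 0], [0, 1]]
Q^3 = [[−1, 4], [0, 1]]
Q^4 = [[1, 0], [0, 1]]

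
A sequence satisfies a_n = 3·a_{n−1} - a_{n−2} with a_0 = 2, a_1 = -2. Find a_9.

With companion matrix M = [[3, -1], [1, 0]], [a_n, a_{n−1}]ᵀ = M·[a_{n−1}, a_{n−2}]ᵀ, so [a_9, a_8]ᵀ = M^8·[a_1, a_0]ᵀ.
M^8 = [[2584, -987], [987, -377]], giving [a_9, a_8]ᵀ = [[-7142], [-2728]].

-7142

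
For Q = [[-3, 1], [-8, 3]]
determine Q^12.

Q² = I (check: tr Q = 0 and det Q = -1), so Q^12 = I since 12 is even.

[[1, 0], [0, 1]]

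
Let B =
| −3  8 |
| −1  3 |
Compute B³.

[[−3, 8], [−1, 3]]

B² = I (check: tr B = 0 and det B = −1), so B³ = B since 3 is odd.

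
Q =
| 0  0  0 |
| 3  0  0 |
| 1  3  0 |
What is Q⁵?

Q is strictly triangular, hence nilpotent: Q³ = 0, so Q⁵ = 0.

[[0, 0, 0], [0, 0, 0], [0, 0, 0]]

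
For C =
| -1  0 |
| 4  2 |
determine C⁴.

C² = [[1, 0], [4, 4]]
C³ = [[-1, 0], [12, 8]]
C⁴ = [[1, 0], [20, 16]]

[[1, 0], [20, 16]]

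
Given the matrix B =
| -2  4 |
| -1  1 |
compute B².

[[0, -4], [1, -3]]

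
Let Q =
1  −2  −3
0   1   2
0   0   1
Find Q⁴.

Q = I + N where N = [[0, −2, −3], [0, 0, 2], [0, 0, 0]] is strictly upper-triangular, so N³ = 0.
(I + N)⁴ = I + 4·N + 6·N² = [[1, −8, −36], [0, 1, 8], [0, 0, 1]].

[[1, −8, −36], [0, 1, 8], [0, 0, 1]]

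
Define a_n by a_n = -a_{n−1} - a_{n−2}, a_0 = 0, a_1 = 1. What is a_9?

0

With companion matrix M = [[-1, -1], [1, 0]], [a_n, a_{n−1}]ᵀ = M·[a_{n−1}, a_{n−2}]ᵀ, so [a_9, a_8]ᵀ = M⁸·[a_1, a_0]ᵀ.
M⁸ = [[0, 1], [-1, -1]], giving [a_9, a_8]ᵀ = [[0], [-1]].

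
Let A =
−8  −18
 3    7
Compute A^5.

[[−98, −198], [33, 67]]

tr A = −1 and det A = −2, so the characteristic polynomial is λ² − (−1)λ + (−2) with roots −2 and 1.
Eigenvectors give P = [[−3, −2], [1, 1]] with P⁻¹ = [[−1, −2], [1, 3]], and A = P·diag(−2, 1)·P⁻¹.
Then A^5 = P·diag(−32, 1)·P⁻¹ = [[96, −2], [−32, 1]] · [[−1, −2], [1, 3]] = [[−98, −198], [33, 67]].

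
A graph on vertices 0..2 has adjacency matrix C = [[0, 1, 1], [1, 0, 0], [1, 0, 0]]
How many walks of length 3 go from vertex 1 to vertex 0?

2

The number of length-3 walks from vertex 1 to vertex 0 is entry (1,0) of C^3, where C is the adjacency matrix.
C^2 = [[2, 0, 0], [0, 1, 1], [0, 1, 1]]
C^3 = [[0, 2, 2], [2, 0, 0], [2, 0, 0]]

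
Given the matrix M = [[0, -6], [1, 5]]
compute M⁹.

[[-37830, -115026], [19171, 58025]]

tr M = 5 and det M = 6, so the characteristic polynomial is λ² − (5)λ + (6) with roots 3 and 2.
Eigenvectors give P = [[-2, 3], [1, -1]] with P⁻¹ = [[1, 3], [1, 2]], and M = P·diag(3, 2)·P⁻¹.
Then M⁹ = P·diag(19683, 512)·P⁻¹ = [[-39366, 1536], [19683, -512]] · [[1, 3], [1, 2]] = [[-37830, -115026], [19171, 58025]].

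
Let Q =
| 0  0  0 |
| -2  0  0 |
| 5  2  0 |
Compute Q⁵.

[[0, 0, 0], [0, 0, 0], [0, 0, 0]]

Q is strictly triangular, hence nilpotent: Q³ = 0, so Q⁵ = 0.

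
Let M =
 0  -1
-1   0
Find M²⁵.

M² = I (check: tr M = 0 and det M = -1), so M²⁵ = M since 25 is odd.

[[0, -1], [-1, 0]]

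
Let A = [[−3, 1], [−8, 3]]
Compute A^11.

A² = I (check: tr A = 0 and det A = −1), so A^11 = A since 11 is odd.

[[−3, 1], [−8, 3]]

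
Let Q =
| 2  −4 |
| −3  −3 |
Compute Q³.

Q² = [[16, 4], [3, 21]]
Q³ = [[20, −76], [−57, −75]]

[[20, −76], [−57, −75]]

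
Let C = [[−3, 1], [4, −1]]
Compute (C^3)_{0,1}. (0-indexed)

17

C^2 = [[13, −4], [−16, 5]]
C^3 = [[−55, 17], [68, −21]]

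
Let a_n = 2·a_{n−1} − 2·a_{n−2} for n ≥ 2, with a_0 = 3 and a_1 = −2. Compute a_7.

With companion matrix M = [[2, −2], [1, 0]], [a_n, a_{n−1}]ᵀ = M·[a_{n−1}, a_{n−2}]ᵀ, so [a_7, a_6]ᵀ = M⁶·[a_1, a_0]ᵀ.
M⁶ = [[−8, 16], [−8, 8]], giving [a_7, a_6]ᵀ = [[64], [40]].

64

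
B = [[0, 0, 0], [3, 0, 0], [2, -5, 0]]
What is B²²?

B is strictly triangular, hence nilpotent: B³ = 0, so B²² = 0.

[[0, 0, 0], [0, 0, 0], [0, 0, 0]]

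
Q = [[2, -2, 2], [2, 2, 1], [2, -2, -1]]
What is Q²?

[[4, -12, 0], [10, -2, 5], [-2, -6, 3]]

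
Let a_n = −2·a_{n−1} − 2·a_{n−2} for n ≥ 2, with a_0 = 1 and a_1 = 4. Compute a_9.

With companion matrix A = [[−2, −2], [1, 0]], [a_n, a_{n−1}]ᵀ = A·[a_{n−1}, a_{n−2}]ᵀ, so [a_9, a_8]ᵀ = A⁸·[a_1, a_0]ᵀ.
A⁸ = [[16, 0], [0, 16]], giving [a_9, a_8]ᵀ = [[64], [16]].

64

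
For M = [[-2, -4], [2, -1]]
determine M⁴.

[[-56, -132], [66, -23]]

M² = [[-4, 12], [-6, -7]]
M³ = [[32, 4], [-2, 31]]
M⁴ = [[-56, -132], [66, -23]]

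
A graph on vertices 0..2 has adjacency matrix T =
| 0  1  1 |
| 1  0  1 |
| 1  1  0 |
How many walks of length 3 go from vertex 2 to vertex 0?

The number of length-3 walks from vertex 2 to vertex 0 is entry (2,0) of T³, where T is the adjacency matrix.
T² = [[2, 1, 1], [1, 2, 1], [1, 1, 2]]
T³ = [[2, 3, 3], [3, 2, 3], [3, 3, 2]]

3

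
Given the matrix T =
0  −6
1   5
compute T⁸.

tr T = 5 and det T = 6, so the characteristic polynomial is λ² − (5)λ + (6) with roots 3 and 2.
Eigenvectors give P = [[−2, −3], [1, 1]] with P⁻¹ = [[1, 3], [−1, −2]], and T = P·diag(3, 2)·P⁻¹.
Then T⁸ = P·diag(6561, 256)·P⁻¹ = [[−13122, −768], [6561, 256]] · [[1, 3], [−1, −2]] = [[−12354, −37830], [6305, 19171]].

[[−12354, −37830], [6305, 19171]]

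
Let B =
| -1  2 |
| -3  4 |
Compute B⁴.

tr B = 3 and det B = 2, so the characteristic polynomial is λ² − (3)λ + (2) with roots 1 and 2.
Eigenvectors give P = [[1, -2], [1, -3]] with P⁻¹ = [[3, -2], [1, -1]], and B = P·diag(1, 2)·P⁻¹.
Then B⁴ = P·diag(1, 16)·P⁻¹ = [[1, -32], [1, -48]] · [[3, -2], [1, -1]] = [[-29, 30], [-45, 46]].

[[-29, 30], [-45, 46]]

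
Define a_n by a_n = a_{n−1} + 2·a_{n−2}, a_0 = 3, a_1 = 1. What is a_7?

With companion matrix B = [[1, 2], [1, 0]], [a_n, a_{n−1}]ᵀ = B·[a_{n−1}, a_{n−2}]ᵀ, so [a_7, a_6]ᵀ = B^6·[a_1, a_0]ᵀ.
B^6 = [[43, 42], [21, 22]], giving [a_7, a_6]ᵀ = [[169], [87]].

169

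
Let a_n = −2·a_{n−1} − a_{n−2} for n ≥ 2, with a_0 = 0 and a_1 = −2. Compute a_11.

With companion matrix C = [[−2, −1], [1, 0]], [a_n, a_{n−1}]ᵀ = C·[a_{n−1}, a_{n−2}]ᵀ, so [a_11, a_10]ᵀ = C^10·[a_1, a_0]ᵀ.
C^10 = [[11, 10], [−10, −9]], giving [a_11, a_10]ᵀ = [[−22], [20]].

−22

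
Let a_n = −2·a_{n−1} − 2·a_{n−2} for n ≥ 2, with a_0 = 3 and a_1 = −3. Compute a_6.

With companion matrix A = [[−2, −2], [1, 0]], [a_n, a_{n−1}]ᵀ = A·[a_{n−1}, a_{n−2}]ᵀ, so [a_6, a_5]ᵀ = A⁵·[a_1, a_0]ᵀ.
A⁵ = [[8, 8], [−4, 0]], giving [a_6, a_5]ᵀ = [[0], [12]].

0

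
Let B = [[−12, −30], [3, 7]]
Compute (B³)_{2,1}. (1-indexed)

57

tr B = −5 and det B = 6, so the characteristic polynomial is λ² − (−5)λ + (6) with roots −2 and −3.
Eigenvectors give P = [[−3, 10], [1, −3]] with P⁻¹ = [[3, 10], [1, 3]], and B = P·diag(−2, −3)·P⁻¹.
Then B³ = P·diag(−8, −27)·P⁻¹ = [[24, −270], [−8, 81]] · [[3, 10], [1, 3]] = [[−198, −570], [57, 163]].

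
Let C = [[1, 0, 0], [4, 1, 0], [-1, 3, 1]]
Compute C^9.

C = I + N where N = [[0, 0, 0], [4, 0, 0], [-1, 3, 0]] is strictly lower-triangular, so N^3 = 0.
(I + N)^9 = I + 9·N + 36·N^2 = [[1, 0, 0], [36, 1, 0], [423, 27, 1]].

[[1, 0, 0], [36, 1, 0], [423, 27, 1]]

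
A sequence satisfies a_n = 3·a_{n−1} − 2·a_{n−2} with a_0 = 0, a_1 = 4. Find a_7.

With companion matrix C = [[3, −2], [1, 0]], [a_n, a_{n−1}]ᵀ = C·[a_{n−1}, a_{n−2}]ᵀ, so [a_7, a_6]ᵀ = C⁶·[a_1, a_0]ᵀ.
C⁶ = [[127, −126], [63, −62]], giving [a_7, a_6]ᵀ = [[508], [252]].

508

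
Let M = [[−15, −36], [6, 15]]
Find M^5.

tr M = 0 and det M = −9, so the characteristic polynomial is λ² − (0)λ + (−9) with roots 3 and −3.
Eigenvectors give P = [[−2, −3], [1, 1]] with P⁻¹ = [[1, 3], [−1, −2]], and M = P·diag(3, −3)·P⁻¹.
Then M^5 = P·diag(243, −243)·P⁻¹ = [[−486, 729], [243, −243]] · [[1, 3], [−1, −2]] = [[−1215, −2916], [486, 1215]].

[[−1215, −2916], [486, 1215]]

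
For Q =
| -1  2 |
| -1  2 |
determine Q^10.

[[-1, 2], [-1, 2]]

Q² = Q (a projection; rank 1, trace 1), so Q^10 = Q.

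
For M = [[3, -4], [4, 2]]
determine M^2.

[[-7, -20], [20, -12]]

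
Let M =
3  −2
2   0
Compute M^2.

[[5, −6], [6, −4]]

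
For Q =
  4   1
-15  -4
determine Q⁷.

[[4, 1], [-15, -4]]

Q² = I (check: tr Q = 0 and det Q = -1), so Q⁷ = Q since 7 is odd.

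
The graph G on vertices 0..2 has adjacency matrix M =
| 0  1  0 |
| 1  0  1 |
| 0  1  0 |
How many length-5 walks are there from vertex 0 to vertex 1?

4

The number of length-5 walks from vertex 0 to vertex 1 is entry (0,1) of M⁵, where M is the adjacency matrix.
M² = [[1, 0, 1], [0, 2, 0], [1, 0, 1]]
M³ = [[0, 2, 0], [2, 0, 2], [0, 2, 0]]
M⁴ = [[2, 0, 2], [0, 4, 0], [2, 0, 2]]
M⁵ = [[0, 4, 0], [4, 0, 4], [0, 4, 0]]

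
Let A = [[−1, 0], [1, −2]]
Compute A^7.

tr A = −3 and det A = 2, so the characteristic polynomial is λ² − (−3)λ + (2) with roots −2 and −1.
Eigenvectors give P = [[0, 1], [−1, 1]] with P⁻¹ = [[1, −1], [1, 0]], and A = P·diag(−2, −1)·P⁻¹.
Then A^7 = P·diag(−128, −1)·P⁻¹ = [[0, −1], [128, −1]] · [[1, −1], [1, 0]] = [[−1, 0], [127, −128]].

[[−1, 0], [127, −128]]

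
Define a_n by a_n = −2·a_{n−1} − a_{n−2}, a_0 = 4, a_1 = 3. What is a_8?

With companion matrix T = [[−2, −1], [1, 0]], [a_n, a_{n−1}]ᵀ = T·[a_{n−1}, a_{n−2}]ᵀ, so [a_8, a_7]ᵀ = T^7·[a_1, a_0]ᵀ.
T^7 = [[−8, −7], [7, 6]], giving [a_8, a_7]ᵀ = [[−52], [45]].

−52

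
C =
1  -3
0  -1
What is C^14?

[[1, 0], [0, 1]]

C² = I (check: tr C = 0 and det C = -1), so C^14 = I since 14 is even.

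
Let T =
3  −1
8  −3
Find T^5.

[[3, −1], [8, −3]]

T² = I (check: tr T = 0 and det T = −1), so T^5 = T since 5 is odd.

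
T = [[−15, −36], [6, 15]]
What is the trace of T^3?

0

tr T = 0 and det T = −9, so the characteristic polynomial is λ² − (0)λ + (−9) with roots 3 and −3.
Eigenvectors give P = [[2, 3], [−1, −1]] with P⁻¹ = [[−1, −3], [1, 2]], and T = P·diag(3, −3)·P⁻¹.
Then T^3 = P·diag(27, −27)·P⁻¹ = [[54, −81], [−27, 27]] · [[−1, −3], [1, 2]] = [[−135, −324], [54, 135]].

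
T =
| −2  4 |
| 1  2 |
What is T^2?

[[8, 0], [0, 8]]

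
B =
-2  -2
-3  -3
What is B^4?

B^2 = [[10, 10], [15, 15]]
B^3 = [[-50, -50], [-75, -75]]
B^4 = [[250, 250], [375, 375]]

[[250, 250], [375, 375]]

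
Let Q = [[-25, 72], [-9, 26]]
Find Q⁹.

tr Q = 1 and det Q = -2, so the characteristic polynomial is λ² − (1)λ + (-2) with roots 2 and -1.
Eigenvectors give P = [[-8, -3], [-3, -1]] with P⁻¹ = [[1, -3], [-3, 8]], and Q = P·diag(2, -1)·P⁻¹.
Then Q⁹ = P·diag(512, -1)·P⁻¹ = [[-4096, 3], [-1536, 1]] · [[1, -3], [-3, 8]] = [[-4105, 12312], [-1539, 4616]].

[[-4105, 12312], [-1539, 4616]]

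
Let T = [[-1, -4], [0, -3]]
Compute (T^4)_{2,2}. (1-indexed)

T^2 = [[1, 16], [0, 9]]
T^3 = [[-1, -52], [0, -27]]
T^4 = [[1, 160], [0, 81]]

81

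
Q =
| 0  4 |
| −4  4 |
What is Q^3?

Q^2 = [[−16, 16], [−16, 0]]
Q^3 = [[−64, 0], [0, −64]]

[[−64, 0], [0, −64]]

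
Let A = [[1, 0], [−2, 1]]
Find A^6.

A = I + N where N = [[0, 0], [−2, 0]] is strictly lower-triangular, so N^2 = 0.
(I + N)^6 = I + 6·N = [[1, 0], [−12, 1]].

[[1, 0], [−12, 1]]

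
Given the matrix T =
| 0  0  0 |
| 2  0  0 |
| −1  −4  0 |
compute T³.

[[0, 0, 0], [0, 0, 0], [0, 0, 0]]

T is strictly triangular, hence nilpotent: T³ = 0, so T³ = 0.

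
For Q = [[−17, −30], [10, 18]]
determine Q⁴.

[[−179, −390], [130, 276]]

tr Q = 1 and det Q = −6, so the characteristic polynomial is λ² − (1)λ + (−6) with roots 3 and −2.
Eigenvectors give P = [[−3, −2], [2, 1]] with P⁻¹ = [[1, 2], [−2, −3]], and Q = P·diag(3, −2)·P⁻¹.
Then Q⁴ = P·diag(81, 16)·P⁻¹ = [[−243, −32], [162, 16]] · [[1, 2], [−2, −3]] = [[−179, −390], [130, 276]].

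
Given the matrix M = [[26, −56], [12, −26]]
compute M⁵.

[[416, −896], [192, −416]]

tr M = 0 and det M = −4, so the characteristic polynomial is λ² − (0)λ + (−4) with roots −2 and 2.
Eigenvectors give P = [[2, 7], [1, 3]] with P⁻¹ = [[−3, 7], [1, −2]], and M = P·diag(−2, 2)·P⁻¹.
Then M⁵ = P·diag(−32, 32)·P⁻¹ = [[−64, 224], [−32, 96]] · [[−3, 7], [1, −2]] = [[416, −896], [192, −416]].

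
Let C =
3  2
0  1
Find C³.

[[27, 26], [0, 1]]

C² = [[9, 8], [0, 1]]
C³ = [[27, 26], [0, 1]]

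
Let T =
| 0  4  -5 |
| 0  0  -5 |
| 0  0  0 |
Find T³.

T is strictly triangular, hence nilpotent: T³ = 0, so T³ = 0.

[[0, 0, 0], [0, 0, 0], [0, 0, 0]]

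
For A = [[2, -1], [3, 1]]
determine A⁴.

A² = [[1, -3], [9, -2]]
A³ = [[-7, -4], [12, -11]]
A⁴ = [[-26, 3], [-9, -23]]

[[-26, 3], [-9, -23]]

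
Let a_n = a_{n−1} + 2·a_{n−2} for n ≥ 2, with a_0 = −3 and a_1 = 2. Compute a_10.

−344

With companion matrix Q = [[1, 2], [1, 0]], [a_n, a_{n−1}]ᵀ = Q·[a_{n−1}, a_{n−2}]ᵀ, so [a_10, a_9]ᵀ = Q⁹·[a_1, a_0]ᵀ.
Q⁹ = [[341, 342], [171, 170]], giving [a_10, a_9]ᵀ = [[−344], [−168]].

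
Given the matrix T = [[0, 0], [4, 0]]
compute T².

[[0, 0], [0, 0]]

T is strictly triangular, hence nilpotent: T² = 0, so T² = 0.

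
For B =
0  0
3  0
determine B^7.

B is strictly triangular, hence nilpotent: B^2 = 0, so B^7 = 0.

[[0, 0], [0, 0]]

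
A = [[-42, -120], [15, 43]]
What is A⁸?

[[-50184, -151320], [18915, 57001]]

tr A = 1 and det A = -6, so the characteristic polynomial is λ² − (1)λ + (-6) with roots -2 and 3.
Eigenvectors give P = [[-3, -8], [1, 3]] with P⁻¹ = [[-3, -8], [1, 3]], and A = P·diag(-2, 3)·P⁻¹.
Then A⁸ = P·diag(256, 6561)·P⁻¹ = [[-768, -52488], [256, 19683]] · [[-3, -8], [1, 3]] = [[-50184, -151320], [18915, 57001]].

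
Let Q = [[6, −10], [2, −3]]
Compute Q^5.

tr Q = 3 and det Q = 2, so the characteristic polynomial is λ² − (3)λ + (2) with roots 1 and 2.
Eigenvectors give P = [[2, 5], [1, 2]] with P⁻¹ = [[−2, 5], [1, −2]], and Q = P·diag(1, 2)·P⁻¹.
Then Q^5 = P·diag(1, 32)·P⁻¹ = [[2, 160], [1, 64]] · [[−2, 5], [1, −2]] = [[156, −310], [62, −123]].

[[156, −310], [62, −123]]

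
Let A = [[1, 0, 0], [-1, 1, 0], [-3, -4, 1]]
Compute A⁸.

[[1, 0, 0], [-8, 1, 0], [88, -32, 1]]

A = I + N where N = [[0, 0, 0], [-1, 0, 0], [-3, -4, 0]] is strictly lower-triangular, so N³ = 0.
(I + N)⁸ = I + 8·N + 28·N² = [[1, 0, 0], [-8, 1, 0], [88, -32, 1]].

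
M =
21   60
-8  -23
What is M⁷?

tr M = -2 and det M = -3, so the characteristic polynomial is λ² − (-2)λ + (-3) with roots -3 and 1.
Eigenvectors give P = [[-5, -3], [2, 1]] with P⁻¹ = [[1, 3], [-2, -5]], and M = P·diag(-3, 1)·P⁻¹.
Then M⁷ = P·diag(-2187, 1)·P⁻¹ = [[10935, -3], [-4374, 1]] · [[1, 3], [-2, -5]] = [[10941, 32820], [-4376, -13127]].

[[10941, 32820], [-4376, -13127]]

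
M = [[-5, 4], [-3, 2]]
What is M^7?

[[-509, 508], [-381, 380]]

tr M = -3 and det M = 2, so the characteristic polynomial is λ² − (-3)λ + (2) with roots -1 and -2.
Eigenvectors give P = [[1, 4], [1, 3]] with P⁻¹ = [[-3, 4], [1, -1]], and M = P·diag(-1, -2)·P⁻¹.
Then M^7 = P·diag(-1, -128)·P⁻¹ = [[-1, -512], [-1, -384]] · [[-3, 4], [1, -1]] = [[-509, 508], [-381, 380]].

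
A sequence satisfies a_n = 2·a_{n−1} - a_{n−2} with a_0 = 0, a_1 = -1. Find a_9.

With companion matrix T = [[2, -1], [1, 0]], [a_n, a_{n−1}]ᵀ = T·[a_{n−1}, a_{n−2}]ᵀ, so [a_9, a_8]ᵀ = T^8·[a_1, a_0]ᵀ.
T^8 = [[9, -8], [8, -7]], giving [a_9, a_8]ᵀ = [[-9], [-8]].

-9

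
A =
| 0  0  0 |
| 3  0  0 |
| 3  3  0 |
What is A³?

[[0, 0, 0], [0, 0, 0], [0, 0, 0]]

A is strictly triangular, hence nilpotent: A³ = 0, so A³ = 0.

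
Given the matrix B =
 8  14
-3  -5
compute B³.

[[50, 98], [-21, -41]]

tr B = 3 and det B = 2, so the characteristic polynomial is λ² − (3)λ + (2) with roots 2 and 1.
Eigenvectors give P = [[-7, 2], [3, -1]] with P⁻¹ = [[-1, -2], [-3, -7]], and B = P·diag(2, 1)·P⁻¹.
Then B³ = P·diag(8, 1)·P⁻¹ = [[-56, 2], [24, -1]] · [[-1, -2], [-3, -7]] = [[50, 98], [-21, -41]].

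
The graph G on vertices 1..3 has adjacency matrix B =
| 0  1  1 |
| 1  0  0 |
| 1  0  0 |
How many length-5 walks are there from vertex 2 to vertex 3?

0

The number of length-5 walks from vertex 2 to vertex 3 is entry (2,3) of B^5, where B is the adjacency matrix.
B^2 = [[2, 0, 0], [0, 1, 1], [0, 1, 1]]
B^3 = [[0, 2, 2], [2, 0, 0], [2, 0, 0]]
B^4 = [[4, 0, 0], [0, 2, 2], [0, 2, 2]]
B^5 = [[0, 4, 4], [4, 0, 0], [4, 0, 0]]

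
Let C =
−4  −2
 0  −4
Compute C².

[[16, 16], [0, 16]]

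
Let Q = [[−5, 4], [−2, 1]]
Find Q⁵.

[[−485, 484], [−242, 241]]

tr Q = −4 and det Q = 3, so the characteristic polynomial is λ² − (−4)λ + (3) with roots −1 and −3.
Eigenvectors give P = [[−1, −2], [−1, −1]] with P⁻¹ = [[1, −2], [−1, 1]], and Q = P·diag(−1, −3)·P⁻¹.
Then Q⁵ = P·diag(−1, −243)·P⁻¹ = [[1, 486], [1, 243]] · [[1, −2], [−1, 1]] = [[−485, 484], [−242, 241]].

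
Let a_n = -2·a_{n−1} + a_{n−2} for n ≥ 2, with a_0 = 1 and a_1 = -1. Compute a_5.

With companion matrix B = [[-2, 1], [1, 0]], [a_n, a_{n−1}]ᵀ = B·[a_{n−1}, a_{n−2}]ᵀ, so [a_5, a_4]ᵀ = B⁴·[a_1, a_0]ᵀ.
B⁴ = [[29, -12], [-12, 5]], giving [a_5, a_4]ᵀ = [[-41], [17]].

-41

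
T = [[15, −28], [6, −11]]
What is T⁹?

[[137775, −275548], [59046, −118091]]

tr T = 4 and det T = 3, so the characteristic polynomial is λ² − (4)λ + (3) with roots 1 and 3.
Eigenvectors give P = [[2, −7], [1, −3]] with P⁻¹ = [[−3, 7], [−1, 2]], and T = P·diag(1, 3)·P⁻¹.
Then T⁹ = P·diag(1, 19683)·P⁻¹ = [[2, −137781], [1, −59049]] · [[−3, 7], [−1, 2]] = [[137775, −275548], [59046, −118091]].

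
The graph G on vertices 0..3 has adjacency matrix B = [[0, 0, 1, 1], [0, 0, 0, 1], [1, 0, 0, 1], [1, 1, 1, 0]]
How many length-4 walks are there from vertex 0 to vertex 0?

7

The number of length-4 walks from vertex 0 to vertex 0 is entry (0,0) of B⁴, where B is the adjacency matrix.
B² = [[2, 1, 1, 1], [1, 1, 1, 0], [1, 1, 2, 1], [1, 0, 1, 3]]
B³ = [[2, 1, 3, 4], [1, 0, 1, 3], [3, 1, 2, 4], [4, 3, 4, 2]]
B⁴ = [[7, 4, 6, 6], [4, 3, 4, 2], [6, 4, 7, 6], [6, 2, 6, 11]]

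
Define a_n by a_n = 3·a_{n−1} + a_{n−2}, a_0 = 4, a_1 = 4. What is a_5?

With companion matrix B = [[3, 1], [1, 0]], [a_n, a_{n−1}]ᵀ = B·[a_{n−1}, a_{n−2}]ᵀ, so [a_5, a_4]ᵀ = B⁴·[a_1, a_0]ᵀ.
B⁴ = [[109, 33], [33, 10]], giving [a_5, a_4]ᵀ = [[568], [172]].

568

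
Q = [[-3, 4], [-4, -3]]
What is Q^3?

[[117, 44], [-44, 117]]

Q^2 = [[-7, -24], [24, -7]]
Q^3 = [[117, 44], [-44, 117]]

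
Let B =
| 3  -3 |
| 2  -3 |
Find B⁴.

[[9, 0], [0, 9]]

B² = [[3, 0], [0, 3]]
B³ = [[9, -9], [6, -9]]
B⁴ = [[9, 0], [0, 9]]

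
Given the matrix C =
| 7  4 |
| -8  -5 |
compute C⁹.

tr C = 2 and det C = -3, so the characteristic polynomial is λ² − (2)λ + (-3) with roots -1 and 3.
Eigenvectors give P = [[-1, -1], [2, 1]] with P⁻¹ = [[1, 1], [-2, -1]], and C = P·diag(-1, 3)·P⁻¹.
Then C⁹ = P·diag(-1, 19683)·P⁻¹ = [[1, -19683], [-2, 19683]] · [[1, 1], [-2, -1]] = [[39367, 19684], [-39368, -19685]].

[[39367, 19684], [-39368, -19685]]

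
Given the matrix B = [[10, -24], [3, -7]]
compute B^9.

tr B = 3 and det B = 2, so the characteristic polynomial is λ² − (3)λ + (2) with roots 1 and 2.
Eigenvectors give P = [[-8, 3], [-3, 1]] with P⁻¹ = [[1, -3], [3, -8]], and B = P·diag(1, 2)·P⁻¹.
Then B^9 = P·diag(1, 512)·P⁻¹ = [[-8, 1536], [-3, 512]] · [[1, -3], [3, -8]] = [[4600, -12264], [1533, -4087]].

[[4600, -12264], [1533, -4087]]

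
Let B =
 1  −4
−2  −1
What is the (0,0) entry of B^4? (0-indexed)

B^2 = [[9, 0], [0, 9]]
B^3 = [[9, −36], [−18, −9]]
B^4 = [[81, 0], [0, 81]]

81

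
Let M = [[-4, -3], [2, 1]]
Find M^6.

[[190, 189], [-126, -125]]

tr M = -3 and det M = 2, so the characteristic polynomial is λ² − (-3)λ + (2) with roots -2 and -1.
Eigenvectors give P = [[3, -1], [-2, 1]] with P⁻¹ = [[1, 1], [2, 3]], and M = P·diag(-2, -1)·P⁻¹.
Then M^6 = P·diag(64, 1)·P⁻¹ = [[192, -1], [-128, 1]] · [[1, 1], [2, 3]] = [[190, 189], [-126, -125]].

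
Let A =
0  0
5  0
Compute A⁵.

[[0, 0], [0, 0]]

A is strictly triangular, hence nilpotent: A² = 0, so A⁵ = 0.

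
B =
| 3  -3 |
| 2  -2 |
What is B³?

[[3, -3], [2, -2]]

B² = B (a projection; rank 1, trace 1), so B³ = B.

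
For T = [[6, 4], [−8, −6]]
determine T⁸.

tr T = 0 and det T = −4, so the characteristic polynomial is λ² − (0)λ + (−4) with roots 2 and −2.
Eigenvectors give P = [[−1, −1], [1, 2]] with P⁻¹ = [[−2, −1], [1, 1]], and T = P·diag(2, −2)·P⁻¹.
Then T⁸ = P·diag(256, 256)·P⁻¹ = [[−256, −256], [256, 512]] · [[−2, −1], [1, 1]] = [[256, 0], [0, 256]].

[[256, 0], [0, 256]]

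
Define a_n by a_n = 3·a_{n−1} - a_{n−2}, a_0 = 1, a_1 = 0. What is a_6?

With companion matrix T = [[3, -1], [1, 0]], [a_n, a_{n−1}]ᵀ = T·[a_{n−1}, a_{n−2}]ᵀ, so [a_6, a_5]ᵀ = T⁵·[a_1, a_0]ᵀ.
T⁵ = [[144, -55], [55, -21]], giving [a_6, a_5]ᵀ = [[-55], [-21]].

-55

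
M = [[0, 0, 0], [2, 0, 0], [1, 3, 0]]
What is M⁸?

[[0, 0, 0], [0, 0, 0], [0, 0, 0]]

M is strictly triangular, hence nilpotent: M³ = 0, so M⁸ = 0.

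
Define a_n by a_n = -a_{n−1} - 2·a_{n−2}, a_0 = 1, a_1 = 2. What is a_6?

-8

With companion matrix B = [[-1, -2], [1, 0]], [a_n, a_{n−1}]ᵀ = B·[a_{n−1}, a_{n−2}]ᵀ, so [a_6, a_5]ᵀ = B^5·[a_1, a_0]ᵀ.
B^5 = [[-5, 2], [-1, -6]], giving [a_6, a_5]ᵀ = [[-8], [-8]].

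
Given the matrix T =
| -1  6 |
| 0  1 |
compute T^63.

[[-1, 6], [0, 1]]

T² = I (check: tr T = 0 and det T = -1), so T^63 = T since 63 is odd.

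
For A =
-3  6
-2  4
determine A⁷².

[[-3, 6], [-2, 4]]

A² = A (a projection; rank 1, trace 1), so A⁷² = A.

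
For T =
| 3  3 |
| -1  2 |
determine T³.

T² = [[6, 15], [-5, 1]]
T³ = [[3, 48], [-16, -13]]

[[3, 48], [-16, -13]]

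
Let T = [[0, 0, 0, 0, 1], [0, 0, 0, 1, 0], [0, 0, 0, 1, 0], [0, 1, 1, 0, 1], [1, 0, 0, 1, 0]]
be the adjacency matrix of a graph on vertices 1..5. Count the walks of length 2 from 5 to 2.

1

The number of length-2 walks from vertex 5 to vertex 2 is entry (5,2) of T², where T is the adjacency matrix.
T² = [[1, 0, 0, 1, 0], [0, 1, 1, 0, 1], [0, 1, 1, 0, 1], [1, 0, 0, 3, 0], [0, 1, 1, 0, 2]]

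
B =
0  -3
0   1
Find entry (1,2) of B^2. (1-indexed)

-3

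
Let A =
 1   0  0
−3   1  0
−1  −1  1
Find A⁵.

[[1, 0, 0], [−15, 1, 0], [25, −5, 1]]

A = I + N where N = [[0, 0, 0], [−3, 0, 0], [−1, −1, 0]] is strictly lower-triangular, so N³ = 0.
(I + N)⁵ = I + 5·N + 10·N² = [[1, 0, 0], [−15, 1, 0], [25, −5, 1]].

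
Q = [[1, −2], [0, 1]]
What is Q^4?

[[1, −8], [0, 1]]

Q = I + N where N = [[0, −2], [0, 0]] is strictly upper-triangular, so N^2 = 0.
(I + N)^4 = I + 4·N = [[1, −8], [0, 1]].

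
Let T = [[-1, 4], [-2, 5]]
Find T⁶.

tr T = 4 and det T = 3, so the characteristic polynomial is λ² − (4)λ + (3) with roots 3 and 1.
Eigenvectors give P = [[-1, 2], [-1, 1]] with P⁻¹ = [[1, -2], [1, -1]], and T = P·diag(3, 1)·P⁻¹.
Then T⁶ = P·diag(729, 1)·P⁻¹ = [[-729, 2], [-729, 1]] · [[1, -2], [1, -1]] = [[-727, 1456], [-728, 1457]].

[[-727, 1456], [-728, 1457]]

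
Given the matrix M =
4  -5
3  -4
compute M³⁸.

[[1, 0], [0, 1]]

M² = I (check: tr M = 0 and det M = -1), so M³⁸ = I since 38 is even.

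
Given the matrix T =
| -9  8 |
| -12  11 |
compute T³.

tr T = 2 and det T = -3, so the characteristic polynomial is λ² − (2)λ + (-3) with roots -1 and 3.
Eigenvectors give P = [[-1, -2], [-1, -3]] with P⁻¹ = [[-3, 2], [1, -1]], and T = P·diag(-1, 3)·P⁻¹.
Then T³ = P·diag(-1, 27)·P⁻¹ = [[1, -54], [1, -81]] · [[-3, 2], [1, -1]] = [[-57, 56], [-84, 83]].

[[-57, 56], [-84, 83]]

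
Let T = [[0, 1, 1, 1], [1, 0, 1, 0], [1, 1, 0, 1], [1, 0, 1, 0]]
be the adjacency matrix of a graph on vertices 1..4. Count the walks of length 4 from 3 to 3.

15

The number of length-4 walks from vertex 3 to vertex 3 is entry (3,3) of T⁴, where T is the adjacency matrix.
T² = [[3, 1, 2, 1], [1, 2, 1, 2], [2, 1, 3, 1], [1, 2, 1, 2]]
T³ = [[4, 5, 5, 5], [5, 2, 5, 2], [5, 5, 4, 5], [5, 2, 5, 2]]
T⁴ = [[15, 9, 14, 9], [9, 10, 9, 10], [14, 9, 15, 9], [9, 10, 9, 10]]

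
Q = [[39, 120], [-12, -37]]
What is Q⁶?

[[7281, 21840], [-2184, -6551]]

tr Q = 2 and det Q = -3, so the characteristic polynomial is λ² − (2)λ + (-3) with roots 3 and -1.
Eigenvectors give P = [[10, -3], [-3, 1]] with P⁻¹ = [[1, 3], [3, 10]], and Q = P·diag(3, -1)·P⁻¹.
Then Q⁶ = P·diag(729, 1)·P⁻¹ = [[7290, -3], [-2187, 1]] · [[1, 3], [3, 10]] = [[7281, 21840], [-2184, -6551]].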